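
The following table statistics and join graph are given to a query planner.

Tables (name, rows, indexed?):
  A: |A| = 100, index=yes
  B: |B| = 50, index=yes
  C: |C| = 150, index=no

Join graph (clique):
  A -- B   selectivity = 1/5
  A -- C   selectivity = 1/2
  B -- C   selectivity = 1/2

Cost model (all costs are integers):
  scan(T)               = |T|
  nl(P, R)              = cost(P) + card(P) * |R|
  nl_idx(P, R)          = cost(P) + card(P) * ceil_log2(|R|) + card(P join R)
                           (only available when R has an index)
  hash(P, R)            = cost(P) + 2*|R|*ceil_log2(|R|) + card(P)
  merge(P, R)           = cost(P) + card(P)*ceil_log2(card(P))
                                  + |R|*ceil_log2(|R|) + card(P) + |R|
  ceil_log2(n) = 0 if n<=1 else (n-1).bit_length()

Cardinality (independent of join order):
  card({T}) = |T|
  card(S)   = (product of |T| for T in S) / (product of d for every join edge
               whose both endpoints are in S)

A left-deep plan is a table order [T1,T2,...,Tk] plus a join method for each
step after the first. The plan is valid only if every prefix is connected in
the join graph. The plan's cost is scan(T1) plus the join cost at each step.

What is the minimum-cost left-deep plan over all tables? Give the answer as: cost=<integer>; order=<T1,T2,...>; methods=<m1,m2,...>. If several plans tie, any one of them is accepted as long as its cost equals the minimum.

cost=4200; order=A,B,C; methods=hash,hash

Selinger DP (subsets sized 1..n):
  {A}: scan cost=100, card=100
  {B}: scan cost=50, card=50
  {C}: scan cost=150, card=150
  {AB}: card=1000; try (B,hash)→800, (A,merge)→1200, (B,merge)→1250, (A,nl_idx)→1400, (A,hash)→1500, (B,nl_idx)→1700 …(+2); best=800 via (B,hash)
  {AC}: card=7500; try (A,hash)→1700, (C,merge)→2250, (A,merge)→2300, (C,hash)→2600, (A,nl_idx)→8700, (C,nl)→15100 …(+1); best=1700 via (A,hash)
  {BC}: card=3750; try (B,hash)→900, (C,merge)→1750, (B,merge)→1850, (C,hash)→2500, (B,nl_idx)→4800, (C,nl)→7550 …(+1); best=900 via (B,hash)
  {ABC}: card=37500; try (C,hash)→4200, (A,hash)→6050, (B,hash)→9800, (C,merge)→13150, (A,merge)→50450, (A,nl_idx)→64650 …(+5); best=4200 via (C,hash)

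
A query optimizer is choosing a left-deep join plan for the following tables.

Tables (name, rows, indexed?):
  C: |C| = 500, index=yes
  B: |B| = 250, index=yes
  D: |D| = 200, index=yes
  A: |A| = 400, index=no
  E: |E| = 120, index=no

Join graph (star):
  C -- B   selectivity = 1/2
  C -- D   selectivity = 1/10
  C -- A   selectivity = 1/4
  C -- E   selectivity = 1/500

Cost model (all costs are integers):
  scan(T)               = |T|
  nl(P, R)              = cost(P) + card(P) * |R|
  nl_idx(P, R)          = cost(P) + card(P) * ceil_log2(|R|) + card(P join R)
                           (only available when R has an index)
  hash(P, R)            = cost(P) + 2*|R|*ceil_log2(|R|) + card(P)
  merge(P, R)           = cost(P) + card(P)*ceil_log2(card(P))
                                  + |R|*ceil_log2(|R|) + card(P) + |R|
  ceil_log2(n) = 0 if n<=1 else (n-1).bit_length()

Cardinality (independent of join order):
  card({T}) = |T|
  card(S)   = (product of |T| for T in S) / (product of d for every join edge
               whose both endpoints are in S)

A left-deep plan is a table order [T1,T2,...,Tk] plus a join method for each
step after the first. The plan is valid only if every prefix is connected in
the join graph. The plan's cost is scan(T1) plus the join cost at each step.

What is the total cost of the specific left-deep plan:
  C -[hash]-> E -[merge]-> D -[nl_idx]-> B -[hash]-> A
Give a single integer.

step 1: scan C: cost=500, card=500
step 2: join E via hash
    card(P join E) = 500*120/(500) = 120
    cost = 500 + 2*120*7 + 500 = 2680
step 3: join D via merge
    card(P join D) = 120*200/(10) = 2400
    cost = 2680 + 120*7 + 200*8 + 120 + 200 = 5440
step 4: join B via nl_idx
    card(P join B) = 2400*250/(2) = 300000
    cost = 5440 + 2400*8 + 300000 = 324640
step 5: join A via hash
    card(P join A) = 300000*400/(4) = 30000000
    cost = 324640 + 2*400*9 + 300000 = 631840

631840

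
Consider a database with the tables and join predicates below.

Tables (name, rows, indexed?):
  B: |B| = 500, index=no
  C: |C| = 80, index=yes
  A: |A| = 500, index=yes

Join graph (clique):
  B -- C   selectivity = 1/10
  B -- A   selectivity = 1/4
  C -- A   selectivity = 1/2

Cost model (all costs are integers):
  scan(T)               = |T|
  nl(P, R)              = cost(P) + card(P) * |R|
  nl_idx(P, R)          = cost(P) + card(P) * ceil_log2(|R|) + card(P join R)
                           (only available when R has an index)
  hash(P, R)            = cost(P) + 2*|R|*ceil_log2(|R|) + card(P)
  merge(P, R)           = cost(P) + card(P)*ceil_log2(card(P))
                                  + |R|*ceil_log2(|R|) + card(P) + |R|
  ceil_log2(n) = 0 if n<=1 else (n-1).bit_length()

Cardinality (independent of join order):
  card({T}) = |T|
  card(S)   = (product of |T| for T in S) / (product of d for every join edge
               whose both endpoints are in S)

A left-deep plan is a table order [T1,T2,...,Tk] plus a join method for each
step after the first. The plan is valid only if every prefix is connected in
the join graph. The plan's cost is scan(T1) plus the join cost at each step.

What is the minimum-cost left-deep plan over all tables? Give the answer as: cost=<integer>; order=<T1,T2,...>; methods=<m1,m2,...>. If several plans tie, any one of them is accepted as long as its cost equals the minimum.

cost=15120; order=B,C,A; methods=hash,hash

Selinger DP (subsets sized 1..n):
  {B}: scan cost=500, card=500
  {C}: scan cost=80, card=80
  {A}: scan cost=500, card=500
  {BC}: card=4000; try (C,hash)→2120, (B,merge)→5720, (C,merge)→6140, (C,nl_idx)→8000, (B,hash)→9160, (B,nl)→40080 …(+1); best=2120 via (C,hash)
  {AB}: card=62500; try (B,hash)→10000, (A,hash)→10000, (B,merge)→10500, (A,merge)→10500, (A,nl_idx)→67500, (B,nl)→250500 …(+1); best=10000 via (B,hash)
  {AC}: card=20000; try (C,hash)→2120, (A,merge)→5720, (C,merge)→6140, (A,hash)→9160, (A,nl_idx)→20800, (C,nl_idx)→24000 …(+2); best=2120 via (C,hash)
  {ABC}: card=250000; try (A,hash)→15120, (B,hash)→31120, (A,merge)→59120, (C,hash)→73620, (A,nl_idx)→288120, (B,merge)→327120 …(+5); best=15120 via (A,hash)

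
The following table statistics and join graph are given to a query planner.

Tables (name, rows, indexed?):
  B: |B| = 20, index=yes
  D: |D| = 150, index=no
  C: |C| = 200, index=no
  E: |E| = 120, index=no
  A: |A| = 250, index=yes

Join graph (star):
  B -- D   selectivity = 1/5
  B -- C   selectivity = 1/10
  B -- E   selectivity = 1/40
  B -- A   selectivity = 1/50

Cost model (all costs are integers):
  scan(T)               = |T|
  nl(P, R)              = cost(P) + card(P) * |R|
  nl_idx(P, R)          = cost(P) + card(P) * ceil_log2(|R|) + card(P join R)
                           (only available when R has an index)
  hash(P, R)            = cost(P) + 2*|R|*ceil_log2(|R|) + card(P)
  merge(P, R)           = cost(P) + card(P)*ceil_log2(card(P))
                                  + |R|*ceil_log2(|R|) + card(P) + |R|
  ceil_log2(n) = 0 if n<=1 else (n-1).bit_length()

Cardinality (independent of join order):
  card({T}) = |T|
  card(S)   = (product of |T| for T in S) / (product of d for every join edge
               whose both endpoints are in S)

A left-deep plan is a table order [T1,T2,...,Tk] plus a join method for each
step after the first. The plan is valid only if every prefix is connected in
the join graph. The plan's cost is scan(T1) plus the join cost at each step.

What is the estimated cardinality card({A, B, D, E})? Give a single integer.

9000

Tables in S: A(250), B(20), D(150), E(120)
Edges inside S: B-D(d=5), B-E(d=40), B-A(d=50)
numerator = 250 * 20 * 150 * 120 = 90000000
denominator = 5 * 40 * 50 = 10000
card(S) = 90000000 / 10000 = 9000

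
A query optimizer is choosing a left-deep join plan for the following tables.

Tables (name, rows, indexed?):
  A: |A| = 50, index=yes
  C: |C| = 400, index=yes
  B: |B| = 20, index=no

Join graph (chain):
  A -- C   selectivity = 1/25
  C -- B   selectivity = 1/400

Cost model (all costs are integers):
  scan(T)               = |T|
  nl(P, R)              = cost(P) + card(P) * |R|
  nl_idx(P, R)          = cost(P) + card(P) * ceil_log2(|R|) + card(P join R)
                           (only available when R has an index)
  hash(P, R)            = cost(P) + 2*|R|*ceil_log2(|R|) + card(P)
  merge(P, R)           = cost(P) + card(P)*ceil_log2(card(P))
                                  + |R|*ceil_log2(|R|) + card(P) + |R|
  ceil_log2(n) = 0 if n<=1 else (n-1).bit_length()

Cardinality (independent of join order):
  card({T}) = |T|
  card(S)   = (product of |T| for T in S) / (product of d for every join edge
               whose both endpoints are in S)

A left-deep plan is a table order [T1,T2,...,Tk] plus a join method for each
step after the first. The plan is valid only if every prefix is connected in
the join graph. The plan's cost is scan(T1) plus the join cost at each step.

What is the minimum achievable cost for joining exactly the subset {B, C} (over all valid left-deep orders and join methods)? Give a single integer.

220

Selinger DP over subsets of {B,C}:
  {C}: scan cost=400, card=400
  {B}: scan cost=20, card=20
  {BC}: card=20; try (C,nl_idx)→220, (B,hash)→1000, (C,merge)→4140, (B,merge)→4520, (C,hash)→7240, (C,nl)→8020 …(+1); best=220 via (C,nl_idx)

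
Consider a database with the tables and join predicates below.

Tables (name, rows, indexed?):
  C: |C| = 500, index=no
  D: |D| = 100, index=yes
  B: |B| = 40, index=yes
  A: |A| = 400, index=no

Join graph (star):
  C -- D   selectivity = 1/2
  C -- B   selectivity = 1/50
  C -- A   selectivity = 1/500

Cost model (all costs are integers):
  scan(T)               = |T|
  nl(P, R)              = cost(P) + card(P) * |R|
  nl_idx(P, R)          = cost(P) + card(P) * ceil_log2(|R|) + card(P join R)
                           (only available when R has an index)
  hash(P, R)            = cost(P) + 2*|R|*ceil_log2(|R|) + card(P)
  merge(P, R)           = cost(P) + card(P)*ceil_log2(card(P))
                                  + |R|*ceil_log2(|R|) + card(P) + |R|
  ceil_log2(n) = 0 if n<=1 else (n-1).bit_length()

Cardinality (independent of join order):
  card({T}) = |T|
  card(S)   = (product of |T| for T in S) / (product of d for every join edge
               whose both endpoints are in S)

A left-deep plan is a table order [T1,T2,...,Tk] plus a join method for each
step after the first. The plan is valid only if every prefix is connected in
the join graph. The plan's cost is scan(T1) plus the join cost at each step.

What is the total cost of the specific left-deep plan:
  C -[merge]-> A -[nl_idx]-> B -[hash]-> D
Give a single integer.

step 1: scan C: cost=500, card=500
step 2: join A via merge
    card(P join A) = 500*400/(500) = 400
    cost = 500 + 500*9 + 400*9 + 500 + 400 = 9500
step 3: join B via nl_idx
    card(P join B) = 400*40/(50) = 320
    cost = 9500 + 400*6 + 320 = 12220
step 4: join D via hash
    card(P join D) = 320*100/(2) = 16000
    cost = 12220 + 2*100*7 + 320 = 13940

13940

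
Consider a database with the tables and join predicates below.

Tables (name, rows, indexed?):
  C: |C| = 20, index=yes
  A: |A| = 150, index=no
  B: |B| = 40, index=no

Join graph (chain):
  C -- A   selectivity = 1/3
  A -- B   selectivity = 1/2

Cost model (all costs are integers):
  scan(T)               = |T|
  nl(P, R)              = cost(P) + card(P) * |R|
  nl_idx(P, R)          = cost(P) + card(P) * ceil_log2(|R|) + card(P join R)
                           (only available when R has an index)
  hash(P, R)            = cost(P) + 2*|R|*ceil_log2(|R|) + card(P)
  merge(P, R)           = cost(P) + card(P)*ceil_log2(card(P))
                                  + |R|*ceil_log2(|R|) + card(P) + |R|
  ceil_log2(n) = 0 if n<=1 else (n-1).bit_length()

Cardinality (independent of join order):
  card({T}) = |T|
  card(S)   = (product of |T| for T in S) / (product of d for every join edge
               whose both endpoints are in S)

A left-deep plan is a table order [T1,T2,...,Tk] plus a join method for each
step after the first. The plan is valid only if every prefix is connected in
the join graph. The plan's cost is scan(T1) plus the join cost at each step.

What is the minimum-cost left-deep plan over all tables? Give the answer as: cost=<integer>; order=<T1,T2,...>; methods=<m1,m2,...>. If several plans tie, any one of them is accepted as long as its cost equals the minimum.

Selinger DP (subsets sized 1..n):
  {C}: scan cost=20, card=20
  {A}: scan cost=150, card=150
  {B}: scan cost=40, card=40
  {AC}: card=1000; try (C,hash)→500, (A,merge)→1490, (C,merge)→1620, (C,nl_idx)→1900, (A,hash)→2440, (A,nl)→3020 …(+1); best=500 via (C,hash)
  {AB}: card=3000; try (B,hash)→780, (A,merge)→1670, (B,merge)→1780, (A,hash)→2480, (A,nl)→6040, (B,nl)→6150; best=780 via (B,hash)
  {ABC}: card=20000; try (B,hash)→1980, (C,hash)→3980, (B,merge)→11780, (C,nl_idx)→35780, (C,merge)→39900, (B,nl)→40500 …(+1); best=1980 via (B,hash)

cost=1980; order=A,C,B; methods=hash,hash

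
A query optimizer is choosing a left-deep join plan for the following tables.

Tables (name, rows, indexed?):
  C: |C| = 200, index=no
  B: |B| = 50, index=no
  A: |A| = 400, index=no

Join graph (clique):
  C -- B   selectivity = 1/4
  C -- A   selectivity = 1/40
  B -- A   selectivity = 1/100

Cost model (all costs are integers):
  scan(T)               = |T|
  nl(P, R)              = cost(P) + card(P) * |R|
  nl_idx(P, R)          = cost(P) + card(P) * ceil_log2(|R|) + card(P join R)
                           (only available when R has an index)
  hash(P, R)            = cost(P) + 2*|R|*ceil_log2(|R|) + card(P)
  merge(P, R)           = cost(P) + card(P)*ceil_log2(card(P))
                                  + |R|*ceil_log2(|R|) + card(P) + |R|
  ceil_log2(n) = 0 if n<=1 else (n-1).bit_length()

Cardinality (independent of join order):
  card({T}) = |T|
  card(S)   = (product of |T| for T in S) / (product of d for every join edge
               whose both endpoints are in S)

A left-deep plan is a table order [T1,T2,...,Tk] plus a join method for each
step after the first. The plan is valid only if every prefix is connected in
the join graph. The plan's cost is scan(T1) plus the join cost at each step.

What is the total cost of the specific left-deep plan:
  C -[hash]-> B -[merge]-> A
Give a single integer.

step 1: scan C: cost=200, card=200
step 2: join B via hash
    card(P join B) = 200*50/(4) = 2500
    cost = 200 + 2*50*6 + 200 = 1000
step 3: join A via merge
    card(P join A) = 2500*400/(40*100) = 250
    cost = 1000 + 2500*12 + 400*9 + 2500 + 400 = 37500

37500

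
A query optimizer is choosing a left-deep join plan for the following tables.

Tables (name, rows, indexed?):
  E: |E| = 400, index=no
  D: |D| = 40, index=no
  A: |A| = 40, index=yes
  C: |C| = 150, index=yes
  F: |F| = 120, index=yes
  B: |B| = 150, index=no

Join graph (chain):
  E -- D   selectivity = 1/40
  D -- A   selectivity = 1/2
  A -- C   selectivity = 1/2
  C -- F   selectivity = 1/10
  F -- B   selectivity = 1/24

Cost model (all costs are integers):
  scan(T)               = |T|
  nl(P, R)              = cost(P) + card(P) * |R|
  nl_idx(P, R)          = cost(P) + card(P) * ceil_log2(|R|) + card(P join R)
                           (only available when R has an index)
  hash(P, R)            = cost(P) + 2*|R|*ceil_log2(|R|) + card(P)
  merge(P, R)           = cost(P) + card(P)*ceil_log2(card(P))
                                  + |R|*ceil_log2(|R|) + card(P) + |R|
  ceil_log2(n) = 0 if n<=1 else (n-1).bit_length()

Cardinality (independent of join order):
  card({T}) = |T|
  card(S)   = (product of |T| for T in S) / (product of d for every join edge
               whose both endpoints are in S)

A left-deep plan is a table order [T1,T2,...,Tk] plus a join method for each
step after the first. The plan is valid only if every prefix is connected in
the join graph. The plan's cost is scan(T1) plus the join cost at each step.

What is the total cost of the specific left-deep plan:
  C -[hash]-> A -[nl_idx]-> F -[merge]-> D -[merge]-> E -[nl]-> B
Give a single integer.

step 1: scan C: cost=150, card=150
step 2: join A via hash
    card(P join A) = 150*40/(2) = 3000
    cost = 150 + 2*40*6 + 150 = 780
step 3: join F via nl_idx
    card(P join F) = 3000*120/(10) = 36000
    cost = 780 + 3000*7 + 36000 = 57780
step 4: join D via merge
    card(P join D) = 36000*40/(2) = 720000
    cost = 57780 + 36000*16 + 40*6 + 36000 + 40 = 670060
step 5: join E via merge
    card(P join E) = 720000*400/(40) = 7200000
    cost = 670060 + 720000*20 + 400*9 + 720000 + 400 = 15794060
step 6: join B via nl
    card(P join B) = 7200000*150/(24) = 45000000
    cost = 15794060 + 7200000*150 = 1095794060

1095794060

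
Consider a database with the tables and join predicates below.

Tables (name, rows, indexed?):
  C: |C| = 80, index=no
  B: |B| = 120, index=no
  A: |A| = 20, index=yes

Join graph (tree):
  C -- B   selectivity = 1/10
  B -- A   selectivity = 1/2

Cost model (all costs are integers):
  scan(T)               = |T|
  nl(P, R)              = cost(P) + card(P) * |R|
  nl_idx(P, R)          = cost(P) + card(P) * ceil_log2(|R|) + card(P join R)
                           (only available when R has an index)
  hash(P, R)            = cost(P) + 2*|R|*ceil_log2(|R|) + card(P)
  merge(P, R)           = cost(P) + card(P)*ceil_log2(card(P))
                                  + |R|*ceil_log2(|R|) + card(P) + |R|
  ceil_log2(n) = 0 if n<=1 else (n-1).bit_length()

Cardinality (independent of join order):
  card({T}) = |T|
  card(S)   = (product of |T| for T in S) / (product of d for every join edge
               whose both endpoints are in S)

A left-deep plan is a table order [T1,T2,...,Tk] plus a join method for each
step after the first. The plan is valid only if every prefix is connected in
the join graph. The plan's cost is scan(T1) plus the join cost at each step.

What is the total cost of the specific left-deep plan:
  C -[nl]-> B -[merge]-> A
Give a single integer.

step 1: scan C: cost=80, card=80
step 2: join B via nl
    card(P join B) = 80*120/(10) = 960
    cost = 80 + 80*120 = 9680
step 3: join A via merge
    card(P join A) = 960*20/(2) = 9600
    cost = 9680 + 960*10 + 20*5 + 960 + 20 = 20360

20360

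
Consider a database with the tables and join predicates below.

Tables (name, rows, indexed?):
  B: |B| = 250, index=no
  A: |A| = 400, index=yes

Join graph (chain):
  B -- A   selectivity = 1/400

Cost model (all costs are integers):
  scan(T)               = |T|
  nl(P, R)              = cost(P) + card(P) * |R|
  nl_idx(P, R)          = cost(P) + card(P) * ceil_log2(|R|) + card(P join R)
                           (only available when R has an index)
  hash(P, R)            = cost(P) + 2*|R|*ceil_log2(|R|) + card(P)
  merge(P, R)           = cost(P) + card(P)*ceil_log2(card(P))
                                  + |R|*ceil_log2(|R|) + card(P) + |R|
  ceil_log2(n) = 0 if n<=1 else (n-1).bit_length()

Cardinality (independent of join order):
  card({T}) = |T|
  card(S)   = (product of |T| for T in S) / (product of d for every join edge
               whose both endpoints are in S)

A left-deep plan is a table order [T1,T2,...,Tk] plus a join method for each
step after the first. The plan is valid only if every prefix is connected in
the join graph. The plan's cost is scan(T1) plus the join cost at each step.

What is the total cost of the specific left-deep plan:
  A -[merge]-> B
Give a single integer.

step 1: scan A: cost=400, card=400
step 2: join B via merge
    card(P join B) = 400*250/(400) = 250
    cost = 400 + 400*9 + 250*8 + 400 + 250 = 6650

6650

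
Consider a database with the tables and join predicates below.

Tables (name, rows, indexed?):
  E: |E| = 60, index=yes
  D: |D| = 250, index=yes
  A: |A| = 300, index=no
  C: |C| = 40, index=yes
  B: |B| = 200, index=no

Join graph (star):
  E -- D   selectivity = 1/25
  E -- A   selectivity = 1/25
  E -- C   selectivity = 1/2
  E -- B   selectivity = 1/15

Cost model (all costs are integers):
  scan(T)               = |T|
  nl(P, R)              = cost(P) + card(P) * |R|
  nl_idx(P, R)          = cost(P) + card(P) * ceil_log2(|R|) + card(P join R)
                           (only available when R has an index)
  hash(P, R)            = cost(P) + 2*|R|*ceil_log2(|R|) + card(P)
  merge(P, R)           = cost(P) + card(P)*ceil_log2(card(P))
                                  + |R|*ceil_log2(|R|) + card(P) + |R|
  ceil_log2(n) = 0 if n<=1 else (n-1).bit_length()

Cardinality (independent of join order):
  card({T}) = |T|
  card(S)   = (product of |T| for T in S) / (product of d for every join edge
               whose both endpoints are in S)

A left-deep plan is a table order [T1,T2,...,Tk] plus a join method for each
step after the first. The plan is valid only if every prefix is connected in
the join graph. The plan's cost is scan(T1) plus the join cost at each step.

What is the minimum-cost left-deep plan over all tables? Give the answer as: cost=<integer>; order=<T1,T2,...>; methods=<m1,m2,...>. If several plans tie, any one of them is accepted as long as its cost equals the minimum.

cost=112920; order=A,E,D,B,C; methods=hash,hash,hash,hash

Selinger DP (subsets sized 1..n):
  {E}: scan cost=60, card=60
  {D}: scan cost=250, card=250
  {A}: scan cost=300, card=300
  {C}: scan cost=40, card=40
  {B}: scan cost=200, card=200
  {DE}: card=600; try (D,nl_idx)→1140, (E,hash)→1220, (E,nl_idx)→2350, (D,merge)→2730, (E,merge)→2920, (D,hash)→4120 …(+2); best=1140 via (D,nl_idx)
  {AE}: card=720; try (E,hash)→1320, (E,nl_idx)→2820, (A,merge)→3480, (E,merge)→3720, (A,hash)→5520, (A,nl)→18060 …(+1); best=1320 via (E,hash)
  {CE}: card=1200; try (C,hash)→600, (E,merge)→740, (C,merge)→760, (E,hash)→800, (E,nl_idx)→1480, (C,nl_idx)→1620 …(+2); best=600 via (C,hash)
  {BE}: card=800; try (E,hash)→1120, (E,nl_idx)→2200, (B,merge)→2280, (E,merge)→2420, (B,hash)→3320, (B,nl)→12060 …(+1); best=1120 via (E,hash)
  {ADE}: card=7200; try (D,hash)→6040, (A,hash)→7140, (A,merge)→10740, (D,merge)→11490, (D,nl_idx)→14280, (A,nl)→181140 …(+1); best=6040 via (D,hash)
  {CDE}: card=12000; try (C,hash)→2220, (D,hash)→5800, (C,merge)→8020, (C,nl_idx)→16740, (D,merge)→17250, (D,nl_idx)→22200 …(+2); best=2220 via (C,hash)
  {BDE}: card=8000; try (B,hash)→4940, (D,hash)→5920, (B,merge)→9540, (D,merge)→12170, (D,nl_idx)→15520, (B,nl)→121140 …(+1); best=4940 via (B,hash)
  {ACE}: card=14400; try (C,hash)→2520, (A,hash)→7200, (C,merge)→9520, (A,merge)→18000, (C,nl_idx)→20040, (C,nl)→30120 …(+1); best=2520 via (C,hash)
  {ABE}: card=9600; try (B,hash)→5240, (A,hash)→7320, (B,merge)→11040, (A,merge)→12920, (B,nl)→145320, (A,nl)→241120; best=5240 via (B,hash)
  {BCE}: card=16000; try (C,hash)→2400, (B,hash)→5000, (C,merge)→10200, (B,merge)→16800, (C,nl_idx)→21920, (C,nl)→33120 …(+1); best=2400 via (C,hash)
  {ACDE}: card=144000; try (C,hash)→13720, (A,hash)→19620, (D,hash)→20920, (C,merge)→107120, (A,merge)→185220, (C,nl_idx)→193240 …(+5); best=13720 via (C,hash)
  {ABDE}: card=96000; try (B,hash)→16440, (A,hash)→18340, (D,hash)→18840, (B,merge)→108640, (A,merge)→119940, (D,merge)→151490 …(+4); best=16440 via (B,hash)
  {BCDE}: card=160000; try (C,hash)→13420, (B,hash)→17420, (D,hash)→22400, (C,merge)→117220, (B,merge)→184020, (C,nl_idx)→212940 …(+5); best=13420 via (C,hash)
  {ABCE}: card=192000; try (C,hash)→15320, (B,hash)→20120, (A,hash)→23800, (C,merge)→149520, (B,merge)→220320, (A,merge)→245400 …(+4); best=15320 via (C,hash)
  {ABCDE}: card=1920000; try (C,hash)→112920, (B,hash)→160920, (A,hash)→178820, (D,hash)→211320, (C,merge)→1744720, (C,nl_idx)→2512440 …(+8); best=112920 via (C,hash)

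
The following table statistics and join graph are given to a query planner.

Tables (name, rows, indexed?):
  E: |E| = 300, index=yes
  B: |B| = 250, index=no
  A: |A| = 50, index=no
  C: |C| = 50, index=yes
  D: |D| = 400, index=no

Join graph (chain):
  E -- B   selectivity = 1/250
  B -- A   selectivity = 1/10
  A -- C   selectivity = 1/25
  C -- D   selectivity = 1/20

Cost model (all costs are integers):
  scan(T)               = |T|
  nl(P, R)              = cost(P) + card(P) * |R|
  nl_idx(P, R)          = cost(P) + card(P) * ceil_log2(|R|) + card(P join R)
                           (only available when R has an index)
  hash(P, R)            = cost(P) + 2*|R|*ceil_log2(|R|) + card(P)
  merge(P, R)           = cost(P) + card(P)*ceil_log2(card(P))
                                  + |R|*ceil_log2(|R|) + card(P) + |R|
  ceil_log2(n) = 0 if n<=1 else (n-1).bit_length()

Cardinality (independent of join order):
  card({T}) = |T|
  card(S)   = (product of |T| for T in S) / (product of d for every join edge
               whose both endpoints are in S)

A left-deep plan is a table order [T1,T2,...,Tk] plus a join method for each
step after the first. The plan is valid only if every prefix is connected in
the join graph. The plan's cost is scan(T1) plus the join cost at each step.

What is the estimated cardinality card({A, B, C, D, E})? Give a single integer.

60000

Tables in S: A(50), B(250), C(50), D(400), E(300)
Edges inside S: E-B(d=250), B-A(d=10), A-C(d=25), C-D(d=20)
numerator = 50 * 250 * 50 * 400 * 300 = 75000000000
denominator = 250 * 10 * 25 * 20 = 1250000
card(S) = 75000000000 / 1250000 = 60000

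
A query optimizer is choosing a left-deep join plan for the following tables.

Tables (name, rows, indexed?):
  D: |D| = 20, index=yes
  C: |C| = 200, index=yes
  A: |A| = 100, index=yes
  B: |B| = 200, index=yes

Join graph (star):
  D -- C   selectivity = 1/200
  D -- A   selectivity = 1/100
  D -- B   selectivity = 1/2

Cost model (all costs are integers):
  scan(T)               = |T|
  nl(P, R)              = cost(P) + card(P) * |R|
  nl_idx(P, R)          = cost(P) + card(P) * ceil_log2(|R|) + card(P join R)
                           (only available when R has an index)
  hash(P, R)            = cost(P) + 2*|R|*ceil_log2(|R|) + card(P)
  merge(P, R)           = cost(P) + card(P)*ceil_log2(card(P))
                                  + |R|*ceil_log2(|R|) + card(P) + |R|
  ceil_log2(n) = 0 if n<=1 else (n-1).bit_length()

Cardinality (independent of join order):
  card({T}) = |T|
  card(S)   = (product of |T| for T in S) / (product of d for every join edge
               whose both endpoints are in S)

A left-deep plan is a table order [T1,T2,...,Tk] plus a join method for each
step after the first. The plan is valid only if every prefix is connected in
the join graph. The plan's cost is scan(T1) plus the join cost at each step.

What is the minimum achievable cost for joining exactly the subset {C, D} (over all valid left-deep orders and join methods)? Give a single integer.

Selinger DP over subsets of {C,D}:
  {D}: scan cost=20, card=20
  {C}: scan cost=200, card=200
  {CD}: card=20; try (C,nl_idx)→200, (D,hash)→600, (D,nl_idx)→1220, (C,merge)→1940, (D,merge)→2120, (C,hash)→3240 …(+2); best=200 via (C,nl_idx)

200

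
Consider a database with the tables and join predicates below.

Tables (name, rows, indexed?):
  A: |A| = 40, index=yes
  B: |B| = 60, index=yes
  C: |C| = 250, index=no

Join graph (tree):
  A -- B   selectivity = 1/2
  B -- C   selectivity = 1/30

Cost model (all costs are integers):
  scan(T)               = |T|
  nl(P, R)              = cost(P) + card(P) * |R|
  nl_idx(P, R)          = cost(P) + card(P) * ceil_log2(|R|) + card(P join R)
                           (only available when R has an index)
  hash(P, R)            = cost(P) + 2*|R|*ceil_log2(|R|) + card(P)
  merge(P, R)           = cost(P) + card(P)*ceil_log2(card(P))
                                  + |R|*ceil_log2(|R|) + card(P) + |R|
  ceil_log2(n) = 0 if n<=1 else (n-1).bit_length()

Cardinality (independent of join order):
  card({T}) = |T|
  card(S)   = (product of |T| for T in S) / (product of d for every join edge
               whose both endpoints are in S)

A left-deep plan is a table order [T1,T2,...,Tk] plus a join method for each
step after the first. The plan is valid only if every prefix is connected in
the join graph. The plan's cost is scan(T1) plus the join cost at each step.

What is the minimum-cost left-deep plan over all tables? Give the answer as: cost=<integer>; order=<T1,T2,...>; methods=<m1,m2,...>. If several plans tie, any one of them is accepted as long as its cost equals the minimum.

Selinger DP (subsets sized 1..n):
  {A}: scan cost=40, card=40
  {B}: scan cost=60, card=60
  {C}: scan cost=250, card=250
  {AB}: card=1200; try (A,hash)→600, (B,merge)→740, (A,merge)→760, (B,hash)→800, (B,nl_idx)→1480, (A,nl_idx)→1620 …(+2); best=600 via (A,hash)
  {BC}: card=500; try (B,hash)→1220, (B,nl_idx)→2250, (C,merge)→2730, (B,merge)→2920, (C,hash)→4120, (C,nl)→15060 …(+1); best=1220 via (B,hash)
  {ABC}: card=10000; try (A,hash)→2200, (C,hash)→5800, (A,merge)→6500, (A,nl_idx)→14220, (C,merge)→17250, (A,nl)→21220 …(+1); best=2200 via (A,hash)

cost=2200; order=C,B,A; methods=hash,hash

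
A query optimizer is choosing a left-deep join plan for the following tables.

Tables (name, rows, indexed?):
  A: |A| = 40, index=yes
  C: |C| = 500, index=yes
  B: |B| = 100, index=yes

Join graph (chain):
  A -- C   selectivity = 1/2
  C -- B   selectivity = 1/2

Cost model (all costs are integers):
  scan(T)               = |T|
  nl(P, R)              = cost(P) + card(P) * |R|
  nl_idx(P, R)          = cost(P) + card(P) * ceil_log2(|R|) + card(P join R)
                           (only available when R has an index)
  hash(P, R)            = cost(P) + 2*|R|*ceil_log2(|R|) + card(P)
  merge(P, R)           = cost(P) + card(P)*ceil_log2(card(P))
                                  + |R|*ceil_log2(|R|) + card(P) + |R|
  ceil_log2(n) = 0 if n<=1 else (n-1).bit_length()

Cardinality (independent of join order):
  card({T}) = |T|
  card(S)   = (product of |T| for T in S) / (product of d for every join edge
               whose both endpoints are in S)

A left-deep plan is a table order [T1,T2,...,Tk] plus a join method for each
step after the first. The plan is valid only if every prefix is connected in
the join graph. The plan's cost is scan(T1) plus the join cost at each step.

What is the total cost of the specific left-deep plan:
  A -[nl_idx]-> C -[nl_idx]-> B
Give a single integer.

580400

step 1: scan A: cost=40, card=40
step 2: join C via nl_idx
    card(P join C) = 40*500/(2) = 10000
    cost = 40 + 40*9 + 10000 = 10400
step 3: join B via nl_idx
    card(P join B) = 10000*100/(2) = 500000
    cost = 10400 + 10000*7 + 500000 = 580400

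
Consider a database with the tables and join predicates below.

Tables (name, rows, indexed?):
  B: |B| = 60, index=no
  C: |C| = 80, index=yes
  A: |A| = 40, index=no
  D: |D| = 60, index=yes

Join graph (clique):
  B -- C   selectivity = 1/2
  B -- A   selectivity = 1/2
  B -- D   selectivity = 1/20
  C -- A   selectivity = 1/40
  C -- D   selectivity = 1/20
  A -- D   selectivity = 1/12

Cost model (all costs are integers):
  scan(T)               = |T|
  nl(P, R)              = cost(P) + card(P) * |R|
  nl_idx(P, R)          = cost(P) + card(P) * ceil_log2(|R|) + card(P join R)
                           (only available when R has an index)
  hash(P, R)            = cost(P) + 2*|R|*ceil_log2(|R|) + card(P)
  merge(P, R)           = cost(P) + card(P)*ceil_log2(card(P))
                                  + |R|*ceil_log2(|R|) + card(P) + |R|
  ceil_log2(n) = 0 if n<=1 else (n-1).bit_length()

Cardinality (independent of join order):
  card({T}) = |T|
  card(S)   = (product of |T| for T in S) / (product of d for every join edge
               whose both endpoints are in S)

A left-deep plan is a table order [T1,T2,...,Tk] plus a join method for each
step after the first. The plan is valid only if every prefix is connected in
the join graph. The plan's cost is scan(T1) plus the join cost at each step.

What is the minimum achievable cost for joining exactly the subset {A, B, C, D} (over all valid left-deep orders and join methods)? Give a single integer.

Selinger DP over subsets of {A,B,C,D}:
  {B}: scan cost=60, card=60
  {C}: scan cost=80, card=80
  {A}: scan cost=40, card=40
  {D}: scan cost=60, card=60
  {BC}: card=2400; try (B,hash)→880, (C,merge)→1120, (B,merge)→1140, (C,hash)→1240, (C,nl_idx)→2880, (C,nl)→4860 …(+1); best=880 via (B,hash)
  {AB}: card=1200; try (A,hash)→600, (B,merge)→740, (A,merge)→760, (B,hash)→800, (B,nl)→2440, (A,nl)→2460; best=600 via (A,hash)
  {BD}: card=180; try (D,nl_idx)→600, (D,hash)→840, (B,hash)→840, (D,merge)→900, (B,merge)→900, (D,nl)→3660 …(+1); best=600 via (D,nl_idx)
  {AC}: card=80; try (C,nl_idx)→400, (A,hash)→640, (C,merge)→960, (A,merge)→1000, (C,hash)→1200, (C,nl)→3240 …(+1); best=400 via (C,nl_idx)
  {CD}: card=240; try (C,nl_idx)→720, (D,nl_idx)→800, (D,hash)→880, (C,merge)→1120, (D,merge)→1140, (C,hash)→1240 …(+2); best=720 via (C,nl_idx)
  {AD}: card=200; try (D,nl_idx)→480, (A,hash)→600, (D,merge)→740, (A,merge)→760, (D,hash)→800, (D,nl)→2440 …(+1); best=480 via (D,nl_idx)
  {ABC}: card=1200; try (B,hash)→1200, (B,merge)→1460, (C,hash)→2920, (A,hash)→3760, (B,nl)→5200, (C,nl_idx)→10200 …(+4); best=1200 via (B,hash)
  {BCD}: card=360; try (B,hash)→1680, (C,hash)→1900, (C,nl_idx)→2220, (C,merge)→2860, (B,merge)→3300, (D,hash)→4000 …(+5); best=1680 via (B,hash)
  {ABD}: card=300; try (A,hash)→1260, (B,hash)→1400, (A,merge)→2500, (D,hash)→2520, (B,merge)→2700, (A,nl)→7800 …(+4); best=1260 via (A,hash)
  {ACD}: card=20; try (D,nl_idx)→900, (D,hash)→1200, (A,hash)→1440, (D,merge)→1460, (C,hash)→1800, (C,nl_idx)→1900 …(+5); best=900 via (D,nl_idx)
  {ABCD}: card=15; try (B,merge)→1440, (B,hash)→1640, (B,nl)→2100, (A,hash)→2520, (C,hash)→2680, (D,hash)→3120 …(+8); best=1440 via (B,merge)

1440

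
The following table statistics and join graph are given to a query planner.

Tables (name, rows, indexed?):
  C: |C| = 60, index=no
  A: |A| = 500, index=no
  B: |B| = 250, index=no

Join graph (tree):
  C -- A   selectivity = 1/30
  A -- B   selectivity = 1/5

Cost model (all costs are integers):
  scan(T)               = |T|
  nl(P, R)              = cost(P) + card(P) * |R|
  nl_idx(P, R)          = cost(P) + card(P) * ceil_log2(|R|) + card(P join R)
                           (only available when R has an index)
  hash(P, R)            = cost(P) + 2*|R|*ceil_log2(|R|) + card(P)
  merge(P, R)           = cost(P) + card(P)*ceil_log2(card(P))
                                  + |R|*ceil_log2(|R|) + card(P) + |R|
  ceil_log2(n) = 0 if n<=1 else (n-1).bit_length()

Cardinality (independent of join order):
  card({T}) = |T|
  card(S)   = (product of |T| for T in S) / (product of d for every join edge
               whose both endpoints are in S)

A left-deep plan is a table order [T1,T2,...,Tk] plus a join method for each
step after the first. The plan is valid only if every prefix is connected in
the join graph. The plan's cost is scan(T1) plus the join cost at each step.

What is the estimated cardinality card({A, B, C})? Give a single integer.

Tables in S: A(500), B(250), C(60)
Edges inside S: C-A(d=30), A-B(d=5)
numerator = 500 * 250 * 60 = 7500000
denominator = 30 * 5 = 150
card(S) = 7500000 / 150 = 50000

50000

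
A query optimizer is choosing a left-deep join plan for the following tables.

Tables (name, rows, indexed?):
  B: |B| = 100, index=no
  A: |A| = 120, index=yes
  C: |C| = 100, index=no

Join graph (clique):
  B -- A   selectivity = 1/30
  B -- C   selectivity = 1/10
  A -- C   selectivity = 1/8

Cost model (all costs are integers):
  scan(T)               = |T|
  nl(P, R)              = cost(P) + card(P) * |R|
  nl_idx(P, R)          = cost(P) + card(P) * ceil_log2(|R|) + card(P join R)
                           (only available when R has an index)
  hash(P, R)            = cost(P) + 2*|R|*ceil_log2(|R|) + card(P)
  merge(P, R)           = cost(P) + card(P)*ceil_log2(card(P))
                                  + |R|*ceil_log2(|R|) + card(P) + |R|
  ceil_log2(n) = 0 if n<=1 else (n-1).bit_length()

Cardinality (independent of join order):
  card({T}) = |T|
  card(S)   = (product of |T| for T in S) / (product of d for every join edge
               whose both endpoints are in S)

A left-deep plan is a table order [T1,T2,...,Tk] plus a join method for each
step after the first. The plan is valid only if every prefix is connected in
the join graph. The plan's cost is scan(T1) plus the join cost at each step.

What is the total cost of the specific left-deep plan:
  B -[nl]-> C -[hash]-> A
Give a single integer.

step 1: scan B: cost=100, card=100
step 2: join C via nl
    card(P join C) = 100*100/(10) = 1000
    cost = 100 + 100*100 = 10100
step 3: join A via hash
    card(P join A) = 1000*120/(30*8) = 500
    cost = 10100 + 2*120*7 + 1000 = 12780

12780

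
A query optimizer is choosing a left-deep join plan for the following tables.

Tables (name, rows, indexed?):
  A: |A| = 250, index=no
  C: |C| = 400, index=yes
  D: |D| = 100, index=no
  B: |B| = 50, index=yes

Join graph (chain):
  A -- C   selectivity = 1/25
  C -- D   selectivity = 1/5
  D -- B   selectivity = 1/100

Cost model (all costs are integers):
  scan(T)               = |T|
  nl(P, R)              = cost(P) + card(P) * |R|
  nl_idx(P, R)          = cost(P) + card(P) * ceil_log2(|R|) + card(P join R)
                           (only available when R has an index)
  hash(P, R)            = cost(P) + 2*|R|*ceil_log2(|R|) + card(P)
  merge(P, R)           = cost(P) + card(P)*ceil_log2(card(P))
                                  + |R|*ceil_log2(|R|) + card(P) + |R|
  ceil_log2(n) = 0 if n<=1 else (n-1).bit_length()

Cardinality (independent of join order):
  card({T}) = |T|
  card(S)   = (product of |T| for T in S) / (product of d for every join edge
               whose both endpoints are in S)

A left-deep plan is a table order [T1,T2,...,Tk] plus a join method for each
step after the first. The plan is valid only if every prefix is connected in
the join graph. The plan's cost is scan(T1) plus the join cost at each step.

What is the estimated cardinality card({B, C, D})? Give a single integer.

4000

Tables in S: B(50), C(400), D(100)
Edges inside S: C-D(d=5), D-B(d=100)
numerator = 50 * 400 * 100 = 2000000
denominator = 5 * 100 = 500
card(S) = 2000000 / 500 = 4000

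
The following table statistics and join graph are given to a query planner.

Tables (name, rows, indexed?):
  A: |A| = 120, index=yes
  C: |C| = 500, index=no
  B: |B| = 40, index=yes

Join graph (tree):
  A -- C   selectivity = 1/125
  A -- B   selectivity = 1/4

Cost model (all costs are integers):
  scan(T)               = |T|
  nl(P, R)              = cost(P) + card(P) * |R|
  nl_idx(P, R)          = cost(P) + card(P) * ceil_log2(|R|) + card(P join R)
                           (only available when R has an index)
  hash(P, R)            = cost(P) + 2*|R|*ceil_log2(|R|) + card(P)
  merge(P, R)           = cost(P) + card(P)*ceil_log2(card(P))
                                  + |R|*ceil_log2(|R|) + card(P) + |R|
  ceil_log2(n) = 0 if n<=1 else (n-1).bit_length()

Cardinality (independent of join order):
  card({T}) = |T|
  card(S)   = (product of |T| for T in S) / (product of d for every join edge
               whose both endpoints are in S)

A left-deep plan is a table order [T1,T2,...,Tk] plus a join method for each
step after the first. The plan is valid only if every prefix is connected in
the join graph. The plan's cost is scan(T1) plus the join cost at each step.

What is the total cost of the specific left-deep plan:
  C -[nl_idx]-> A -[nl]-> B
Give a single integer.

step 1: scan C: cost=500, card=500
step 2: join A via nl_idx
    card(P join A) = 500*120/(125) = 480
    cost = 500 + 500*7 + 480 = 4480
step 3: join B via nl
    card(P join B) = 480*40/(4) = 4800
    cost = 4480 + 480*40 = 23680

23680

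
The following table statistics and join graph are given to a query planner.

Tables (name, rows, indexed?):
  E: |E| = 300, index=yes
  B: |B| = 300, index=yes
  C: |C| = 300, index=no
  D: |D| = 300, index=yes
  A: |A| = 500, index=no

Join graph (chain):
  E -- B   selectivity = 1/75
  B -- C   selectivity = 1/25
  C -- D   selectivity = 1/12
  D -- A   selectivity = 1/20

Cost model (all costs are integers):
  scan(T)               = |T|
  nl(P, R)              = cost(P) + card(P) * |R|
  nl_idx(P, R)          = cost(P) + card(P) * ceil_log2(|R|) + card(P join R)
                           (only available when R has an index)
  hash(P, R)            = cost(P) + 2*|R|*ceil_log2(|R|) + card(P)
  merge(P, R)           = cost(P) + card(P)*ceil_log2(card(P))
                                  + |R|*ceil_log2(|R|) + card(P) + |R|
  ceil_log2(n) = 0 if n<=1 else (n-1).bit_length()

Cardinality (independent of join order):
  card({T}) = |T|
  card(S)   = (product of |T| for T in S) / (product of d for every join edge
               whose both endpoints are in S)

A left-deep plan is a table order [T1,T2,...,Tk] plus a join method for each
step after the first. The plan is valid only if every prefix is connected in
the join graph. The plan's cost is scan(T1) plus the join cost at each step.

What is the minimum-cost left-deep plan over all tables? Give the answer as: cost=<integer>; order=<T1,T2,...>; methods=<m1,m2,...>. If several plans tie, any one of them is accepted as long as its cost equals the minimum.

Selinger DP (subsets sized 1..n):
  {E}: scan cost=300, card=300
  {B}: scan cost=300, card=300
  {C}: scan cost=300, card=300
  {D}: scan cost=300, card=300
  {A}: scan cost=500, card=500
  {BE}: card=1200; try (E,nl_idx)→4200, (B,nl_idx)→4200, (E,hash)→6000, (B,hash)→6000, (E,merge)→6300, (B,merge)→6300 …(+2); best=4200 via (E,nl_idx)
  {BC}: card=3600; try (C,hash)→6000, (B,hash)→6000, (C,merge)→6300, (B,merge)→6300, (B,nl_idx)→6600, (C,nl)→90300 …(+1); best=6000 via (C,hash)
  {CD}: card=7500; try (D,hash)→6000, (C,hash)→6000, (D,merge)→6300, (C,merge)→6300, (D,nl_idx)→10500, (D,nl)→90300 …(+1); best=6000 via (D,hash)
  {AD}: card=7500; try (D,hash)→6400, (A,merge)→8300, (D,merge)→8500, (A,hash)→9600, (D,nl_idx)→12500, (A,nl)→150300 …(+1); best=6400 via (D,hash)
  {BCE}: card=14400; try (C,hash)→10800, (E,hash)→15000, (C,merge)→21600, (E,nl_idx)→52800, (E,merge)→55800, (C,nl)→364200 …(+1); best=10800 via (C,hash)
  {BCD}: card=90000; try (D,hash)→15000, (B,hash)→18900, (D,merge)→55800, (B,merge)→114000, (D,nl_idx)→128400, (B,nl_idx)→163500 …(+2); best=15000 via (D,hash)
  {ACD}: card=187500; try (C,hash)→19300, (A,hash)→22500, (C,merge)→114400, (A,merge)→116000, (C,nl)→2256400, (A,nl)→3756000; best=19300 via (C,hash)
  {BCDE}: card=360000; try (D,hash)→30600, (E,hash)→110400, (D,merge)→229800, (D,nl_idx)→500400, (E,nl_idx)→1185000, (E,merge)→1638000 …(+2); best=30600 via (D,hash)
  {ABCD}: card=2250000; try (A,hash)→114000, (B,hash)→212200, (A,merge)→1640000, (B,merge)→3584800, (B,nl_idx)→3956800, (A,nl)→45015000 …(+1); best=114000 via (A,hash)
  {ABCDE}: card=9000000; try (A,hash)→399600, (E,hash)→2369400, (A,merge)→7235600, (E,nl_idx)→29364000, (E,merge)→51867000, (A,nl)→180030600 …(+1); best=399600 via (A,hash)

cost=399600; order=B,E,C,D,A; methods=nl_idx,hash,hash,hash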